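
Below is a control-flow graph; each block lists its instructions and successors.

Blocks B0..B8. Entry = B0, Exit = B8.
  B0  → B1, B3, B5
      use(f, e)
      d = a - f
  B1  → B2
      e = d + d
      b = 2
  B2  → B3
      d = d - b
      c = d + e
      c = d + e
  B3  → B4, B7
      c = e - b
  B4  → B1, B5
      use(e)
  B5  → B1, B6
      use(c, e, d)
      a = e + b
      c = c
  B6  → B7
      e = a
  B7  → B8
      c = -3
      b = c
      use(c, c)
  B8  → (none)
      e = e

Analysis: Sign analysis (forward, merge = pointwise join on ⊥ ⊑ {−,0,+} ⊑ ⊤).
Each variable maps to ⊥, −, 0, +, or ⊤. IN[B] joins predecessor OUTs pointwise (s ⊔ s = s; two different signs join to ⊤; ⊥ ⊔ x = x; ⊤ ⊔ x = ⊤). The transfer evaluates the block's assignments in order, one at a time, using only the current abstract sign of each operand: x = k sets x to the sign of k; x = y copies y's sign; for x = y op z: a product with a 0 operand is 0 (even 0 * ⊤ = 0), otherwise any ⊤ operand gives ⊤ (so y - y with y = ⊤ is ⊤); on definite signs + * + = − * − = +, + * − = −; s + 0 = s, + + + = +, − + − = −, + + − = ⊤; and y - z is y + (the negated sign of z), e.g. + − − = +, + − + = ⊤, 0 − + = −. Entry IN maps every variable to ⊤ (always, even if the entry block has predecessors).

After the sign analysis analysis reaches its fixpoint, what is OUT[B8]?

Answer: {a: ⊤, b: -, c: -, d: ⊤, e: ⊤, f: ⊤}

Derivation:
Converged values:
  B0:  IN=(all ⊤)  OUT=(all ⊤)
  B1:  IN=(all ⊤)  OUT={b:+; rest ⊤}
  B2:  IN={b:+; rest ⊤}  OUT={b:+; rest ⊤}
  B3:  IN=(all ⊤)  OUT=(all ⊤)
  B4:  IN=(all ⊤)  OUT=(all ⊤)
  B5:  IN=(all ⊤)  OUT=(all ⊤)
  B6:  IN=(all ⊤)  OUT=(all ⊤)
  B7:  IN=(all ⊤)  OUT={b:-, c:-; rest ⊤}
  B8:  IN={b:-, c:-; rest ⊤}  OUT={b:-, c:-; rest ⊤}

Merge at B8: IN[B8] = OUT[B7] = {a: ⊤, b: -, c: -, d: ⊤, e: ⊤, f: ⊤}
Applying B8's transfer function to that IN value gives OUT[B8] (row B8 above).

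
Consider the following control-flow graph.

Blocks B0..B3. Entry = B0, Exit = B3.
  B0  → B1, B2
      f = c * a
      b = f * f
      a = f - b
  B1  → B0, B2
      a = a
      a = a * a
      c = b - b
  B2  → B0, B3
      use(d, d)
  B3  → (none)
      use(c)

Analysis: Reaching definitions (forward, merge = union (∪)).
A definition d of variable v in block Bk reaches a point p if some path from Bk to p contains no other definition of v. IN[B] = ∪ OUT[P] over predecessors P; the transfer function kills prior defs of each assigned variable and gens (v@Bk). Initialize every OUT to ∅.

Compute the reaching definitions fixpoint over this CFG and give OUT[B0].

Answer: {a@B0, b@B0, c@B1, f@B0}

Trace:
Converged values:
  B0:  IN={a@B0, a@B1, b@B0, c@B1, f@B0}  OUT={a@B0, b@B0, c@B1, f@B0}
  B1:  IN={a@B0, b@B0, c@B1, f@B0}  OUT={a@B1, b@B0, c@B1, f@B0}
  B2:  IN={a@B0, a@B1, b@B0, c@B1, f@B0}  OUT={a@B0, a@B1, b@B0, c@B1, f@B0}
  B3:  IN={a@B0, a@B1, b@B0, c@B1, f@B0}  OUT={a@B0, a@B1, b@B0, c@B1, f@B0}

Merge at B0 (entry node, so the boundary value {} is joined with the incoming edge(s)): IN[B0] = {} ⊔ OUT[B1] ⊔ OUT[B2] = {a@B0, a@B1, b@B0, c@B1, f@B0}
Applying B0's transfer function to that IN value gives OUT[B0] (row B0 above).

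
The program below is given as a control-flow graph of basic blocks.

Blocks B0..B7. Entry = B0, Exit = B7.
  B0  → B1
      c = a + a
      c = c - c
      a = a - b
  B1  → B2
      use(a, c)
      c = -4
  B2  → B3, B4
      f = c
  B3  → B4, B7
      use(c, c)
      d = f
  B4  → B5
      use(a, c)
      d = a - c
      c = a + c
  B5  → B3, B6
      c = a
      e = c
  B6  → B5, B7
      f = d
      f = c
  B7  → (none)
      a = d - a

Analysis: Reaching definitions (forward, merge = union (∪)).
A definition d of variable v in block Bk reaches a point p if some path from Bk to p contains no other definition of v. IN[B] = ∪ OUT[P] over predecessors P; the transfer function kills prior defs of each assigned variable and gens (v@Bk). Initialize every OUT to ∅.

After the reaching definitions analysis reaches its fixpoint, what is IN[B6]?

Answer: {a@B0, c@B5, d@B4, e@B5, f@B2, f@B6}

Trace:
Per-block solution:
  B0:  IN={}  OUT={a@B0, c@B0}
  B1:  IN={a@B0, c@B0}  OUT={a@B0, c@B1}
  B2:  IN={a@B0, c@B1}  OUT={a@B0, c@B1, f@B2}
  B3:  IN={a@B0, c@B1, c@B5, d@B4, e@B5, f@B2, f@B6}  OUT={a@B0, c@B1, c@B5, d@B3, e@B5, f@B2, f@B6}
  B4:  IN={a@B0, c@B1, c@B5, d@B3, e@B5, f@B2, f@B6}  OUT={a@B0, c@B4, d@B4, e@B5, f@B2, f@B6}
  B5:  IN={a@B0, c@B4, c@B5, d@B4, e@B5, f@B2, f@B6}  OUT={a@B0, c@B5, d@B4, e@B5, f@B2, f@B6}
  B6:  IN={a@B0, c@B5, d@B4, e@B5, f@B2, f@B6}  OUT={a@B0, c@B5, d@B4, e@B5, f@B6}
  B7:  IN={a@B0, c@B1, c@B5, d@B3, d@B4, e@B5, f@B2, f@B6}  OUT={a@B7, c@B1, c@B5, d@B3, d@B4, e@B5, f@B2, f@B6}

Merge at B6: IN[B6] = OUT[B5] = {a@B0, c@B5, d@B4, e@B5, f@B2, f@B6}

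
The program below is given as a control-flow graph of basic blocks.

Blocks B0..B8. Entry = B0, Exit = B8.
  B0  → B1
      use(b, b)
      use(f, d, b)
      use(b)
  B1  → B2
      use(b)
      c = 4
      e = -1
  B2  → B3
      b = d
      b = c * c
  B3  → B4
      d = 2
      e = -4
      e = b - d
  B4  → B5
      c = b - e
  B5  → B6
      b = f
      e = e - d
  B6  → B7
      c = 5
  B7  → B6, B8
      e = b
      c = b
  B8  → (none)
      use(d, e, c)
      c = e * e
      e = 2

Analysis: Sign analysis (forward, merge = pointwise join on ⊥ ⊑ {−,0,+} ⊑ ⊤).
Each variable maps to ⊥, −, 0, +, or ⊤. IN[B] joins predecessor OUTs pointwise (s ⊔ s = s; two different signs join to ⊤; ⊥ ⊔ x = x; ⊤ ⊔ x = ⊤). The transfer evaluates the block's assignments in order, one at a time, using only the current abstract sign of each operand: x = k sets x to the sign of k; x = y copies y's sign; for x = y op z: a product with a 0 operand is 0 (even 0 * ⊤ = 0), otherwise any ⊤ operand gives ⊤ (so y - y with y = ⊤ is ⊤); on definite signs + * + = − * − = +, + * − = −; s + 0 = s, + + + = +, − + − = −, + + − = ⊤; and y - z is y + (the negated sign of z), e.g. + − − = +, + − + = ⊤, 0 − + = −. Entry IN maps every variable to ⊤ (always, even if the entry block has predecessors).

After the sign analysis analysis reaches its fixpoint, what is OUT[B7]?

Answer: {a: ⊤, b: ⊤, c: ⊤, d: +, e: ⊤, f: ⊤}

Working:
Per-block solution:
  B0: | IN=(all ⊤) | OUT=(all ⊤)
  B1: | IN=(all ⊤) | OUT={c:+, e:-; rest ⊤}
  B2: | IN={c:+, e:-; rest ⊤} | OUT={b:+, c:+, e:-; rest ⊤}
  B3: | IN={b:+, c:+, e:-; rest ⊤} | OUT={b:+, c:+, d:+; rest ⊤}
  B4: | IN={b:+, c:+, d:+; rest ⊤} | OUT={b:+, d:+; rest ⊤}
  B5: | IN={b:+, d:+; rest ⊤} | OUT={d:+; rest ⊤}
  B6: | IN={d:+; rest ⊤} | OUT={c:+, d:+; rest ⊤}
  B7: | IN={c:+, d:+; rest ⊤} | OUT={d:+; rest ⊤}
  B8: | IN={d:+; rest ⊤} | OUT={d:+, e:+; rest ⊤}

Merge at B7: IN[B7] = OUT[B6] = {a: ⊤, b: ⊤, c: +, d: +, e: ⊤, f: ⊤}
Applying B7's transfer function to that IN value gives OUT[B7] (row B7 above).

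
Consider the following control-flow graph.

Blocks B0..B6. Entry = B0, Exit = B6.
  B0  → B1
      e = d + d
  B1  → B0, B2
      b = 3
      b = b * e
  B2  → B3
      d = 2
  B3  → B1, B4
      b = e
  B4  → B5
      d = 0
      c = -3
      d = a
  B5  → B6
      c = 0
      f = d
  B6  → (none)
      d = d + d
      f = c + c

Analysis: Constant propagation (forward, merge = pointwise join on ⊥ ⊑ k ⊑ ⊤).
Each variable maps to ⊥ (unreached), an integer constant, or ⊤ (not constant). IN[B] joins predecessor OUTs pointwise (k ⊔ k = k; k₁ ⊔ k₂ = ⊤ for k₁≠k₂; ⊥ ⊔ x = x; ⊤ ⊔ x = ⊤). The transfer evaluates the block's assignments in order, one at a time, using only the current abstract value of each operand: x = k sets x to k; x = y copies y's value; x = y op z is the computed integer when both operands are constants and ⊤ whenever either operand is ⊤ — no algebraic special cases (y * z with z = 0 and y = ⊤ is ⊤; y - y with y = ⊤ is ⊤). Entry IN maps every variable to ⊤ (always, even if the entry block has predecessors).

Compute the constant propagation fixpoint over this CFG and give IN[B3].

Fixpoint table:
  B0:   IN=(all ⊤)   OUT=(all ⊤)
  B1:   IN=(all ⊤)   OUT=(all ⊤)
  B2:   IN=(all ⊤)   OUT={d:2; rest ⊤}
  B3:   IN={d:2; rest ⊤}   OUT={d:2; rest ⊤}
  B4:   IN={d:2; rest ⊤}   OUT={c:-3; rest ⊤}
  B5:   IN={c:-3; rest ⊤}   OUT={c:0; rest ⊤}
  B6:   IN={c:0; rest ⊤}   OUT={c:0, f:0; rest ⊤}

Merge at B3: IN[B3] = OUT[B2] = {a: ⊤, b: ⊤, c: ⊤, d: 2, e: ⊤, f: ⊤}

Answer: {a: ⊤, b: ⊤, c: ⊤, d: 2, e: ⊤, f: ⊤}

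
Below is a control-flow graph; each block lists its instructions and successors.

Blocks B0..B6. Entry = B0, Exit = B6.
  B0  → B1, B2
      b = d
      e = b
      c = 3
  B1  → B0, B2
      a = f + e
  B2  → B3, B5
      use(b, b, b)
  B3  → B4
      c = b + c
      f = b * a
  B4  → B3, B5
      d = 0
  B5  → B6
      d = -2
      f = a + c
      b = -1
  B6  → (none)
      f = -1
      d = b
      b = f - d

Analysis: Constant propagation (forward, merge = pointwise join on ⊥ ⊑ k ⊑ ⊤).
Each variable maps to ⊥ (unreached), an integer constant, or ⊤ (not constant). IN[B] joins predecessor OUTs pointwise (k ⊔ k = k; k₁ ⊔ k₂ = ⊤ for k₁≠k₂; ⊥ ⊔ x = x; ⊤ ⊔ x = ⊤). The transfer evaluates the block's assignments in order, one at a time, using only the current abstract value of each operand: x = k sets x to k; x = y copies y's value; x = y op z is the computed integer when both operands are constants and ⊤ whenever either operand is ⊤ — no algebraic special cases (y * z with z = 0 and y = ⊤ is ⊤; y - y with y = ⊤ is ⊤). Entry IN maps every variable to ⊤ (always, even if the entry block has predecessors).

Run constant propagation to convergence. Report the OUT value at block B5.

Answer: {a: ⊤, b: -1, c: ⊤, d: -2, e: ⊤, f: ⊤}

Trace:
Per-block solution:
  B0:   IN=(all ⊤)   OUT={c:3; rest ⊤}
  B1:   IN={c:3; rest ⊤}   OUT={c:3; rest ⊤}
  B2:   IN={c:3; rest ⊤}   OUT={c:3; rest ⊤}
  B3:   IN=(all ⊤)   OUT=(all ⊤)
  B4:   IN=(all ⊤)   OUT={d:0; rest ⊤}
  B5:   IN=(all ⊤)   OUT={b:-1, d:-2; rest ⊤}
  B6:   IN={b:-1, d:-2; rest ⊤}   OUT={b:0, d:-1, f:-1; rest ⊤}

Merge at B5: IN[B5] = OUT[B2] ⊔ OUT[B4] = {a: ⊤, b: ⊤, c: ⊤, d: ⊤, e: ⊤, f: ⊤}
Applying B5's transfer function to that IN value gives OUT[B5] (row B5 above).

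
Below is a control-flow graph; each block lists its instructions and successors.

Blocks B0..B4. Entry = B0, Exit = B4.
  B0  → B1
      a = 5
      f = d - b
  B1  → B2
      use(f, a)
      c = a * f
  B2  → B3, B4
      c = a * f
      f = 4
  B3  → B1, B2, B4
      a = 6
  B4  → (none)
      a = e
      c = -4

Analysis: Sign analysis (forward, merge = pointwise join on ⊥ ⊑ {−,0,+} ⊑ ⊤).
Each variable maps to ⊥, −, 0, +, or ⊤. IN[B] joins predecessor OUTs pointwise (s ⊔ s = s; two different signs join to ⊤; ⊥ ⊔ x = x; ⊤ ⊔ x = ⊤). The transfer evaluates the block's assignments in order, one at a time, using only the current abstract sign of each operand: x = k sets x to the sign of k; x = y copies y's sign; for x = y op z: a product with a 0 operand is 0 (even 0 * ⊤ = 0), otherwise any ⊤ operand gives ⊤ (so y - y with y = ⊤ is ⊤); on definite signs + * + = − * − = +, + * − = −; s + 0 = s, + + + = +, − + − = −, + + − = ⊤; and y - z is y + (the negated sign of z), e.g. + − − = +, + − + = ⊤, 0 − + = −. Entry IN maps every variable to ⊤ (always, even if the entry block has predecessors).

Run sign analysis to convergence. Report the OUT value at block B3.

Converged values:
  B0:  IN=(all ⊤)  OUT={a:+; rest ⊤}
  B1:  IN={a:+; rest ⊤}  OUT={a:+; rest ⊤}
  B2:  IN={a:+; rest ⊤}  OUT={a:+, f:+; rest ⊤}
  B3:  IN={a:+, f:+; rest ⊤}  OUT={a:+, f:+; rest ⊤}
  B4:  IN={a:+, f:+; rest ⊤}  OUT={c:-, f:+; rest ⊤}

Merge at B3: IN[B3] = OUT[B2] = {a: +, b: ⊤, c: ⊤, d: ⊤, e: ⊤, f: +}
Applying B3's transfer function to that IN value gives OUT[B3] (row B3 above).

Answer: {a: +, b: ⊤, c: ⊤, d: ⊤, e: ⊤, f: +}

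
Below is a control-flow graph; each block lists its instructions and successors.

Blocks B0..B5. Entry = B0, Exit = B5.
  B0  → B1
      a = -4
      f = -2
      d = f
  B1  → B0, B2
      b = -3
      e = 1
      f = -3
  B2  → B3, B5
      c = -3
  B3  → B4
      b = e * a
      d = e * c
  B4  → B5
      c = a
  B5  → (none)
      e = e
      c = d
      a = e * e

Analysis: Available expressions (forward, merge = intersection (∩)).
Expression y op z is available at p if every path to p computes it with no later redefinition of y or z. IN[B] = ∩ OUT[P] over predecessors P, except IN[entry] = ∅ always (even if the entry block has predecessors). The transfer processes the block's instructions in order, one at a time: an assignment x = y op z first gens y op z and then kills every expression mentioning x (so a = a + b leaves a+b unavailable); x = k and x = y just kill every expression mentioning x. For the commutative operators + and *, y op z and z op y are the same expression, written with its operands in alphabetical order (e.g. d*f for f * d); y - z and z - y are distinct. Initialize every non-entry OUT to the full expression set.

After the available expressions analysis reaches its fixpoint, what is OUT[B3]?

Fixpoint table:
  B0:   IN={}   OUT={}
  B1:   IN={}   OUT={}
  B2:   IN={}   OUT={}
  B3:   IN={}   OUT={a*e, c*e}
  B4:   IN={a*e, c*e}   OUT={a*e}
  B5:   IN={}   OUT={e*e}

Merge at B3: IN[B3] = OUT[B2] = {}
Applying B3's transfer function to that IN value gives OUT[B3] (row B3 above).

Answer: {a*e, c*e}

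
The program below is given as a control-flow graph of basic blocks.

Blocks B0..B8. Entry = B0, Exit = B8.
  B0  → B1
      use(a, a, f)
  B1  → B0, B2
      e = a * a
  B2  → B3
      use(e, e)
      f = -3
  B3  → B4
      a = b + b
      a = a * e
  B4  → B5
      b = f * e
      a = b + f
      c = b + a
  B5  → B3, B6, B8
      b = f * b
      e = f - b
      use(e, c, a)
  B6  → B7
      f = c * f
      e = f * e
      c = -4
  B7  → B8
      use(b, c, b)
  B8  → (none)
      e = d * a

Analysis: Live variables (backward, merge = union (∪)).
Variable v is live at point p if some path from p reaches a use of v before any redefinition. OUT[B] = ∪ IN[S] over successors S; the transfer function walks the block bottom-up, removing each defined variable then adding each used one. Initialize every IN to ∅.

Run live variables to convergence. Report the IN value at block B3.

Converged values:
  B0:   IN={a, b, d, f}   OUT={a, b, d, f}
  B1:   IN={a, b, d, f}   OUT={a, b, d, e, f}
  B2:   IN={b, d, e}   OUT={b, d, e, f}
  B3:   IN={b, d, e, f}   OUT={d, e, f}
  B4:   IN={d, e, f}   OUT={a, b, c, d, f}
  B5:   IN={a, b, c, d, f}   OUT={a, b, c, d, e, f}
  B6:   IN={a, b, c, d, e, f}   OUT={a, b, c, d}
  B7:   IN={a, b, c, d}   OUT={a, d}
  B8:   IN={a, d}   OUT={}

Merge at B3: OUT[B3] = IN[B4] = {d, e, f}
Applying B3's transfer function to that OUT value gives IN[B3] (row B3 above).

Answer: {b, d, e, f}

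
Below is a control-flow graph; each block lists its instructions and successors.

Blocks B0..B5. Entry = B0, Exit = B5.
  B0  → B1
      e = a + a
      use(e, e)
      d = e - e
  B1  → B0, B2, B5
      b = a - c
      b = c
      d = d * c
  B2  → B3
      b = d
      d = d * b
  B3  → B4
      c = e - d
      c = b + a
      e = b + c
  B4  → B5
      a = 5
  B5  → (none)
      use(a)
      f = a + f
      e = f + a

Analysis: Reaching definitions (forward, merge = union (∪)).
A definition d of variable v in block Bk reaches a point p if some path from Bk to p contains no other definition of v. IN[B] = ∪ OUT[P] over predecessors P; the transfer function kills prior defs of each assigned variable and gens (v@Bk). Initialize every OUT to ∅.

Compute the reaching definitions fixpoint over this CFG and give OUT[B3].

Answer: {b@B2, c@B3, d@B2, e@B3}

Trace:
Fixpoint table:
  B0:   IN={b@B1, d@B1, e@B0}   OUT={b@B1, d@B0, e@B0}
  B1:   IN={b@B1, d@B0, e@B0}   OUT={b@B1, d@B1, e@B0}
  B2:   IN={b@B1, d@B1, e@B0}   OUT={b@B2, d@B2, e@B0}
  B3:   IN={b@B2, d@B2, e@B0}   OUT={b@B2, c@B3, d@B2, e@B3}
  B4:   IN={b@B2, c@B3, d@B2, e@B3}   OUT={a@B4, b@B2, c@B3, d@B2, e@B3}
  B5:   IN={a@B4, b@B1, b@B2, c@B3, d@B1, d@B2, e@B0, e@B3}   OUT={a@B4, b@B1, b@B2, c@B3, d@B1, d@B2, e@B5, f@B5}

Merge at B3: IN[B3] = OUT[B2] = {b@B2, d@B2, e@B0}
Applying B3's transfer function to that IN value gives OUT[B3] (row B3 above).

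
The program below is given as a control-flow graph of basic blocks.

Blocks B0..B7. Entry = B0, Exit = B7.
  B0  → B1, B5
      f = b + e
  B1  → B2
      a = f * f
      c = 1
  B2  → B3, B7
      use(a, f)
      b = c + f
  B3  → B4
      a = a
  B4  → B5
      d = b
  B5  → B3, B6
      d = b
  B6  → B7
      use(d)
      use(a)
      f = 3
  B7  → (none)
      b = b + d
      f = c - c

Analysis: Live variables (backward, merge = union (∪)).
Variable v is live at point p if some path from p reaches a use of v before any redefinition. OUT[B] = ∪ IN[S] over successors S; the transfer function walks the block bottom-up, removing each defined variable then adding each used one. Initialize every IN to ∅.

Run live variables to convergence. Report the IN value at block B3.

Answer: {a, b, c}

Working:
Per-block solution:
  B0:  IN={a, b, c, d, e}  OUT={a, b, c, d, f}
  B1:  IN={d, f}  OUT={a, c, d, f}
  B2:  IN={a, c, d, f}  OUT={a, b, c, d}
  B3:  IN={a, b, c}  OUT={a, b, c}
  B4:  IN={a, b, c}  OUT={a, b, c}
  B5:  IN={a, b, c}  OUT={a, b, c, d}
  B6:  IN={a, b, c, d}  OUT={b, c, d}
  B7:  IN={b, c, d}  OUT={}

Merge at B3: OUT[B3] = IN[B4] = {a, b, c}
Applying B3's transfer function to that OUT value gives IN[B3] (row B3 above).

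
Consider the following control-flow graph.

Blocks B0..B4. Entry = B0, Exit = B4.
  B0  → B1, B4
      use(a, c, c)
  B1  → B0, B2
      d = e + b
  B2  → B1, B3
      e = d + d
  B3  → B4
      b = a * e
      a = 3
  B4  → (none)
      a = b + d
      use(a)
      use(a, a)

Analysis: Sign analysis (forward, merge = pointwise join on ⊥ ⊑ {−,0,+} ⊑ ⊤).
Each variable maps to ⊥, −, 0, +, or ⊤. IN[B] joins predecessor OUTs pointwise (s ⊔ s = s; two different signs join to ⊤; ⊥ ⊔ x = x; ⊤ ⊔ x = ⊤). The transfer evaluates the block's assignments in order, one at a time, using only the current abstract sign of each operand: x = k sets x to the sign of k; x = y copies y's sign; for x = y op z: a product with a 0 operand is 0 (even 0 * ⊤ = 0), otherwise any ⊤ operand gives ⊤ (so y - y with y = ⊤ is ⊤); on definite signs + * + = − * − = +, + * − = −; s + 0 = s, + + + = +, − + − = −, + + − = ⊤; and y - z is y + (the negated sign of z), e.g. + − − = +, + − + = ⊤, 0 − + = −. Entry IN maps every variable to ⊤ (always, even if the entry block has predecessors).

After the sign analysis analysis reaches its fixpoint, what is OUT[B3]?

Per-block solution:
  B0:   IN=(all ⊤)   OUT=(all ⊤)
  B1:   IN=(all ⊤)   OUT=(all ⊤)
  B2:   IN=(all ⊤)   OUT=(all ⊤)
  B3:   IN=(all ⊤)   OUT={a:+; rest ⊤}
  B4:   IN=(all ⊤)   OUT=(all ⊤)

Merge at B3: IN[B3] = OUT[B2] = {a: ⊤, b: ⊤, c: ⊤, d: ⊤, e: ⊤, f: ⊤}
Applying B3's transfer function to that IN value gives OUT[B3] (row B3 above).

Answer: {a: +, b: ⊤, c: ⊤, d: ⊤, e: ⊤, f: ⊤}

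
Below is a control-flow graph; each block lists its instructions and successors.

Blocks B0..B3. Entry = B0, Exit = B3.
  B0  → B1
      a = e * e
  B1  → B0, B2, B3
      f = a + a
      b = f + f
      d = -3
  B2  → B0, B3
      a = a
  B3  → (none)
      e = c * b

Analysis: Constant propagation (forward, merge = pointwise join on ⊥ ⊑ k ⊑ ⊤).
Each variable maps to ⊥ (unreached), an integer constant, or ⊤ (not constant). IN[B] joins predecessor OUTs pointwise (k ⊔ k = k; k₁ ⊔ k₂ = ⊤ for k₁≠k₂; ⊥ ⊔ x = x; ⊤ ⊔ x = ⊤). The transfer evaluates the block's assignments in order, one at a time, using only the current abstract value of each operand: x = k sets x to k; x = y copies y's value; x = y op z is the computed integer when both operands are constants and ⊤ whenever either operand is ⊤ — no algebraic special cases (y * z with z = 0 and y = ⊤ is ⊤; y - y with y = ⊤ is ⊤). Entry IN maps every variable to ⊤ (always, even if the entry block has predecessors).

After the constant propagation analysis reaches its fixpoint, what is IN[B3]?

Per-block solution:
  B0: | IN=(all ⊤) | OUT=(all ⊤)
  B1: | IN=(all ⊤) | OUT={d:-3; rest ⊤}
  B2: | IN={d:-3; rest ⊤} | OUT={d:-3; rest ⊤}
  B3: | IN={d:-3; rest ⊤} | OUT={d:-3; rest ⊤}

Merge at B3: IN[B3] = OUT[B1] ⊔ OUT[B2] = {a: ⊤, b: ⊤, c: ⊤, d: -3, e: ⊤, f: ⊤}

Answer: {a: ⊤, b: ⊤, c: ⊤, d: -3, e: ⊤, f: ⊤}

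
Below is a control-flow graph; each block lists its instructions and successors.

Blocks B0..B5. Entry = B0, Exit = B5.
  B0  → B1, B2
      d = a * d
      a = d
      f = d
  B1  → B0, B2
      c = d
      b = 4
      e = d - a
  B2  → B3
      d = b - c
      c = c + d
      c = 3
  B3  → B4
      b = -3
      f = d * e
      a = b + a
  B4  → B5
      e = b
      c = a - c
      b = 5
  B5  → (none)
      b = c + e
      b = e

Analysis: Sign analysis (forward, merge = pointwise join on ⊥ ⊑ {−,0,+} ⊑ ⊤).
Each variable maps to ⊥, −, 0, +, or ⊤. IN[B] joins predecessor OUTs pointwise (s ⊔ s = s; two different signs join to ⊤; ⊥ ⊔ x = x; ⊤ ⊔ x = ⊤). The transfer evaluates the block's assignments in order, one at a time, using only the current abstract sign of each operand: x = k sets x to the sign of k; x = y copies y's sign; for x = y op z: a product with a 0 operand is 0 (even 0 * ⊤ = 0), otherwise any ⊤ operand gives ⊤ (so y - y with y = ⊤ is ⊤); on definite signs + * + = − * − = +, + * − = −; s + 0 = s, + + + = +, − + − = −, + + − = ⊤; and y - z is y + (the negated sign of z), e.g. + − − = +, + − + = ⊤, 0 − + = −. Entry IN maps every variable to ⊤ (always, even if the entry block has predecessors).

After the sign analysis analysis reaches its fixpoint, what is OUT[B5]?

Answer: {a: ⊤, b: -, c: ⊤, d: ⊤, e: -, f: ⊤}

Working:
Converged values:
  B0:   IN=(all ⊤)   OUT=(all ⊤)
  B1:   IN=(all ⊤)   OUT={b:+; rest ⊤}
  B2:   IN=(all ⊤)   OUT={c:+; rest ⊤}
  B3:   IN={c:+; rest ⊤}   OUT={b:-, c:+; rest ⊤}
  B4:   IN={b:-, c:+; rest ⊤}   OUT={b:+, e:-; rest ⊤}
  B5:   IN={b:+, e:-; rest ⊤}   OUT={b:-, e:-; rest ⊤}

Merge at B5: IN[B5] = OUT[B4] = {a: ⊤, b: +, c: ⊤, d: ⊤, e: -, f: ⊤}
Applying B5's transfer function to that IN value gives OUT[B5] (row B5 above).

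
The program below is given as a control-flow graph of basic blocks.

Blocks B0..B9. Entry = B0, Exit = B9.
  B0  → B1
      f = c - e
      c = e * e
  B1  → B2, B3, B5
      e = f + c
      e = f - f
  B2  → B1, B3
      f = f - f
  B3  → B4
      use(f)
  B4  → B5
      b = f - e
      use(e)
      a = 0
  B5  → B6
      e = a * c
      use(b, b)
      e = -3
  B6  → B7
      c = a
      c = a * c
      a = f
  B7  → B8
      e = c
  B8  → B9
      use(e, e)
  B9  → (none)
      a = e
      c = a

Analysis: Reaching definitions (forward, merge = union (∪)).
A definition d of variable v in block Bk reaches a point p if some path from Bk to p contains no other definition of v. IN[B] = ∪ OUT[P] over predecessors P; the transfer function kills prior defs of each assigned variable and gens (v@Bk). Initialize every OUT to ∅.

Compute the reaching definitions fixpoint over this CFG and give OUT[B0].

Per-block solution:
  B0:   IN={}   OUT={c@B0, f@B0}
  B1:   IN={c@B0, e@B1, f@B0, f@B2}   OUT={c@B0, e@B1, f@B0, f@B2}
  B2:   IN={c@B0, e@B1, f@B0, f@B2}   OUT={c@B0, e@B1, f@B2}
  B3:   IN={c@B0, e@B1, f@B0, f@B2}   OUT={c@B0, e@B1, f@B0, f@B2}
  B4:   IN={c@B0, e@B1, f@B0, f@B2}   OUT={a@B4, b@B4, c@B0, e@B1, f@B0, f@B2}
  B5:   IN={a@B4, b@B4, c@B0, e@B1, f@B0, f@B2}   OUT={a@B4, b@B4, c@B0, e@B5, f@B0, f@B2}
  B6:   IN={a@B4, b@B4, c@B0, e@B5, f@B0, f@B2}   OUT={a@B6, b@B4, c@B6, e@B5, f@B0, f@B2}
  B7:   IN={a@B6, b@B4, c@B6, e@B5, f@B0, f@B2}   OUT={a@B6, b@B4, c@B6, e@B7, f@B0, f@B2}
  B8:   IN={a@B6, b@B4, c@B6, e@B7, f@B0, f@B2}   OUT={a@B6, b@B4, c@B6, e@B7, f@B0, f@B2}
  B9:   IN={a@B6, b@B4, c@B6, e@B7, f@B0, f@B2}   OUT={a@B9, b@B4, c@B9, e@B7, f@B0, f@B2}

B0 is the boundary node: IN[B0] = {}
Applying B0's transfer function to that IN value gives OUT[B0] (row B0 above).

Answer: {c@B0, f@B0}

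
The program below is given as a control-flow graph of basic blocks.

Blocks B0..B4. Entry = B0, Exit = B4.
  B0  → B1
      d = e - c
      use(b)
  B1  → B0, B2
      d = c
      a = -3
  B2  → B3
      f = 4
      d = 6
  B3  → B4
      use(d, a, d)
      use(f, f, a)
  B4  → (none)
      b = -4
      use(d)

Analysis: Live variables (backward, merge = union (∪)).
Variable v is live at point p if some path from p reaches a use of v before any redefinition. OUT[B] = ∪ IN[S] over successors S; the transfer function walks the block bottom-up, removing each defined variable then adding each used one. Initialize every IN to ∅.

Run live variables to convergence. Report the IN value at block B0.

Answer: {b, c, e}

Working:
Fixpoint table:
  B0:   IN={b, c, e}   OUT={b, c, e}
  B1:   IN={b, c, e}   OUT={a, b, c, e}
  B2:   IN={a}   OUT={a, d, f}
  B3:   IN={a, d, f}   OUT={d}
  B4:   IN={d}   OUT={}

Merge at B0: OUT[B0] = IN[B1] = {b, c, e}
Applying B0's transfer function to that OUT value gives IN[B0] (row B0 above).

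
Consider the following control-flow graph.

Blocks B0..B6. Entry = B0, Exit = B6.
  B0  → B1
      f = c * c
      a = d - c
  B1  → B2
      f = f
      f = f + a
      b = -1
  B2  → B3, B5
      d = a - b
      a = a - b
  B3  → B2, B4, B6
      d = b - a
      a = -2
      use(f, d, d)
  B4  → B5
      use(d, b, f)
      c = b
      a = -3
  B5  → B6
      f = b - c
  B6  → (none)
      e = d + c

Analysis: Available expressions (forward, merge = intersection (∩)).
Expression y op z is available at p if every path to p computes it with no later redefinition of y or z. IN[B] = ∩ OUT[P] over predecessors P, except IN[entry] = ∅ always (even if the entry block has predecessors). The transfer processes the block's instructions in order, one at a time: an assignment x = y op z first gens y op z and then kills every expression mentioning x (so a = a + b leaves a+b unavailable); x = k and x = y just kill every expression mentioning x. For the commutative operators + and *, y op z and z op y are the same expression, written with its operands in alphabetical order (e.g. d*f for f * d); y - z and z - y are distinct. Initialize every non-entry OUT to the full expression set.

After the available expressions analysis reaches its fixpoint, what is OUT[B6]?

Answer: {c+d}

Trace:
Per-block solution:
  B0: | IN={} | OUT={c*c, d-c}
  B1: | IN={c*c, d-c} | OUT={c*c, d-c}
  B2: | IN={c*c} | OUT={c*c}
  B3: | IN={c*c} | OUT={c*c}
  B4: | IN={c*c} | OUT={}
  B5: | IN={} | OUT={b-c}
  B6: | IN={} | OUT={c+d}

Merge at B6: IN[B6] = OUT[B3] ∩ OUT[B5] = {}
Applying B6's transfer function to that IN value gives OUT[B6] (row B6 above).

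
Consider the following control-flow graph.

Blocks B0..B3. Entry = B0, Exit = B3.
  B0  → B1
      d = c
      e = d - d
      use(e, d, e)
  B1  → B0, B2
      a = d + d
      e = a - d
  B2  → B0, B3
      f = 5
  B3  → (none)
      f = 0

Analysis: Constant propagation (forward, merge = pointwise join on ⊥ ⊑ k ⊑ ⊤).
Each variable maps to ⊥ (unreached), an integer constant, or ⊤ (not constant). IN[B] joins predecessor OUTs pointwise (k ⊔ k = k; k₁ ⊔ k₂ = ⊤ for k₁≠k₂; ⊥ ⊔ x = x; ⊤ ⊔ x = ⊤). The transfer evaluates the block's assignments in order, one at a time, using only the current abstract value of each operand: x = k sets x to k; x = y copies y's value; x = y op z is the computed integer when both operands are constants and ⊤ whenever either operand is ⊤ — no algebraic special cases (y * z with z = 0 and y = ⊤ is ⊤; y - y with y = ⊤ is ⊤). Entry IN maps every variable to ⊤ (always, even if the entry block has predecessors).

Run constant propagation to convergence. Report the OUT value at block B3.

Answer: {a: ⊤, b: ⊤, c: ⊤, d: ⊤, e: ⊤, f: 0}

Trace:
Per-block solution:
  B0: | IN=(all ⊤) | OUT=(all ⊤)
  B1: | IN=(all ⊤) | OUT=(all ⊤)
  B2: | IN=(all ⊤) | OUT={f:5; rest ⊤}
  B3: | IN={f:5; rest ⊤} | OUT={f:0; rest ⊤}

Merge at B3: IN[B3] = OUT[B2] = {a: ⊤, b: ⊤, c: ⊤, d: ⊤, e: ⊤, f: 5}
Applying B3's transfer function to that IN value gives OUT[B3] (row B3 above).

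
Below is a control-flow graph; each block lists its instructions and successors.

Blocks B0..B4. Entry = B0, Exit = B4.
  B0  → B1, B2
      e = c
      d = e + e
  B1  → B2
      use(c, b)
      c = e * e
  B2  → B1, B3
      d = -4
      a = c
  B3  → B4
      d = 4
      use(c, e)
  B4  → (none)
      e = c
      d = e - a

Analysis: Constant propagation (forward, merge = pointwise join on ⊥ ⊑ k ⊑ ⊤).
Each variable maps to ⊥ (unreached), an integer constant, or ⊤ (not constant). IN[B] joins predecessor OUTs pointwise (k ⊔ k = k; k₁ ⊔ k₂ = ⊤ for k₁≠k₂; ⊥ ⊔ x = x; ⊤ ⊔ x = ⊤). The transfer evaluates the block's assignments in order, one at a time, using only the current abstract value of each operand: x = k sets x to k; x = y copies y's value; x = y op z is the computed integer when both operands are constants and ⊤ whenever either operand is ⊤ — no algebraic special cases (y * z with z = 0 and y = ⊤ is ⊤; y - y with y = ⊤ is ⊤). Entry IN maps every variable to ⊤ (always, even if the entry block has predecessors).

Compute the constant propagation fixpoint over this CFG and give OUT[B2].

Converged values:
  B0: | IN=(all ⊤) | OUT=(all ⊤)
  B1: | IN=(all ⊤) | OUT=(all ⊤)
  B2: | IN=(all ⊤) | OUT={d:-4; rest ⊤}
  B3: | IN={d:-4; rest ⊤} | OUT={d:4; rest ⊤}
  B4: | IN={d:4; rest ⊤} | OUT=(all ⊤)

Merge at B2: IN[B2] = OUT[B0] ⊔ OUT[B1] = {a: ⊤, b: ⊤, c: ⊤, d: ⊤, e: ⊤, f: ⊤}
Applying B2's transfer function to that IN value gives OUT[B2] (row B2 above).

Answer: {a: ⊤, b: ⊤, c: ⊤, d: -4, e: ⊤, f: ⊤}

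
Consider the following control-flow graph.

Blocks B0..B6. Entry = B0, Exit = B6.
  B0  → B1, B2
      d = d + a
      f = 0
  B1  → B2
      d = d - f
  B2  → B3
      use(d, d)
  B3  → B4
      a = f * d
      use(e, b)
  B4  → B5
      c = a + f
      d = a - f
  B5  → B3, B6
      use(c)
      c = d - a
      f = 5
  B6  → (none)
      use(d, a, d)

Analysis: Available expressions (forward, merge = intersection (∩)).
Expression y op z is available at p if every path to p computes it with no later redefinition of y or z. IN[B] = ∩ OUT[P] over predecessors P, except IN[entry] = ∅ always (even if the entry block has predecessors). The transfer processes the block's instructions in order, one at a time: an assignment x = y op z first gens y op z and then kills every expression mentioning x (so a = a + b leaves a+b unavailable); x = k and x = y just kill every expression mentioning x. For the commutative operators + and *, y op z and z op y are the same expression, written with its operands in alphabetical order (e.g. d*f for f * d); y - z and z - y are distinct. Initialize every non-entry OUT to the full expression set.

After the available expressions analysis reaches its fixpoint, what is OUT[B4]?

Answer: {a+f, a-f}

Derivation:
Converged values:
  B0:  IN={}  OUT={}
  B1:  IN={}  OUT={}
  B2:  IN={}  OUT={}
  B3:  IN={}  OUT={d*f}
  B4:  IN={d*f}  OUT={a+f, a-f}
  B5:  IN={a+f, a-f}  OUT={d-a}
  B6:  IN={d-a}  OUT={d-a}

Merge at B4: IN[B4] = OUT[B3] = {d*f}
Applying B4's transfer function to that IN value gives OUT[B4] (row B4 above).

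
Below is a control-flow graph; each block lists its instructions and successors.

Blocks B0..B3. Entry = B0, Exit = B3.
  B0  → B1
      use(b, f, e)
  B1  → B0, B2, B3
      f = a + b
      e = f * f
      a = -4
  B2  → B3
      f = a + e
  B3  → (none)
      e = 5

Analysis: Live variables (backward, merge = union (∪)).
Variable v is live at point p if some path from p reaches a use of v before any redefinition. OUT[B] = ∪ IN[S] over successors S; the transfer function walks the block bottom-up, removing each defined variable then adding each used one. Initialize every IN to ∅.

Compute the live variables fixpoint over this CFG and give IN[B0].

Per-block solution:
  B0: | IN={a, b, e, f} | OUT={a, b}
  B1: | IN={a, b} | OUT={a, b, e, f}
  B2: | IN={a, e} | OUT={}
  B3: | IN={} | OUT={}

Merge at B0: OUT[B0] = IN[B1] = {a, b}
Applying B0's transfer function to that OUT value gives IN[B0] (row B0 above).

Answer: {a, b, e, f}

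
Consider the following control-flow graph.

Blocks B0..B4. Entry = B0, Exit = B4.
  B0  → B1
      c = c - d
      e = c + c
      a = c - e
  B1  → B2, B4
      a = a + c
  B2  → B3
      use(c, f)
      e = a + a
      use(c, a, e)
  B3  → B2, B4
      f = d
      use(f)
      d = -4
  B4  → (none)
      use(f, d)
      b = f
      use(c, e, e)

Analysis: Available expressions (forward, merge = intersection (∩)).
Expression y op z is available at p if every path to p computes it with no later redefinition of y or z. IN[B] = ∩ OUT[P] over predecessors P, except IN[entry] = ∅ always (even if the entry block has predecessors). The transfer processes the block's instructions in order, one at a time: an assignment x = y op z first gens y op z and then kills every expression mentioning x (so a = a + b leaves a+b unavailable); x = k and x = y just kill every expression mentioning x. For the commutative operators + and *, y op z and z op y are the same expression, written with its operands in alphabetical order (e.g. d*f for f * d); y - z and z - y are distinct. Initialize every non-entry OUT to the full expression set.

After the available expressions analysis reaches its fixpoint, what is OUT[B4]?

Converged values:
  B0:   IN={}   OUT={c+c, c-e}
  B1:   IN={c+c, c-e}   OUT={c+c, c-e}
  B2:   IN={c+c}   OUT={a+a, c+c}
  B3:   IN={a+a, c+c}   OUT={a+a, c+c}
  B4:   IN={c+c}   OUT={c+c}

Merge at B4: IN[B4] = OUT[B1] ∩ OUT[B3] = {c+c}
Applying B4's transfer function to that IN value gives OUT[B4] (row B4 above).

Answer: {c+c}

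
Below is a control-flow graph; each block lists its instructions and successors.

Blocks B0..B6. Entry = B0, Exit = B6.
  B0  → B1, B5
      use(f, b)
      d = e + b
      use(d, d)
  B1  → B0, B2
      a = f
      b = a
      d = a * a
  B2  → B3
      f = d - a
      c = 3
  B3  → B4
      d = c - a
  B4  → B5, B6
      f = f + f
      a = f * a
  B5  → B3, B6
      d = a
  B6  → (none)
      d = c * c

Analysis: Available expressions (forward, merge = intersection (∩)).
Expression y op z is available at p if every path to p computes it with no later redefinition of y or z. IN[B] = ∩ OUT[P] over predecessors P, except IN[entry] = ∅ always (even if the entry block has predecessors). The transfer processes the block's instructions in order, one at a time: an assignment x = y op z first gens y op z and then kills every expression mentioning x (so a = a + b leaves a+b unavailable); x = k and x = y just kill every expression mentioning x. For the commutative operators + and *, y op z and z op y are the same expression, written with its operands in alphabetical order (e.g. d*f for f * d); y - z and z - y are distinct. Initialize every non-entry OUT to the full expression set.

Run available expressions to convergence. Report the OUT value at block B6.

Answer: {c*c}

Trace:
Per-block solution:
  B0:   IN={}   OUT={b+e}
  B1:   IN={b+e}   OUT={a*a}
  B2:   IN={a*a}   OUT={a*a, d-a}
  B3:   IN={}   OUT={c-a}
  B4:   IN={c-a}   OUT={}
  B5:   IN={}   OUT={}
  B6:   IN={}   OUT={c*c}

Merge at B6: IN[B6] = OUT[B4] ∩ OUT[B5] = {}
Applying B6's transfer function to that IN value gives OUT[B6] (row B6 above).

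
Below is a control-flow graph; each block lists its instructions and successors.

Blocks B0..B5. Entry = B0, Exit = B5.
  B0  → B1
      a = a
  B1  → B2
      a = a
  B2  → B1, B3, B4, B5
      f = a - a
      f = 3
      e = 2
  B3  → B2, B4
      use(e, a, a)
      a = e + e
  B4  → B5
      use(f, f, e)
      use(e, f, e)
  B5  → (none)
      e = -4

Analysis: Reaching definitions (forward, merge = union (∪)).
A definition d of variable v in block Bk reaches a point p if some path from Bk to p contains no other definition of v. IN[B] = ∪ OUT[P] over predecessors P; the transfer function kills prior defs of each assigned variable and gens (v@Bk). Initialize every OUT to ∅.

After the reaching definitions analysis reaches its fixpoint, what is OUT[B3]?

Answer: {a@B3, e@B2, f@B2}

Derivation:
Per-block solution:
  B0:  IN={}  OUT={a@B0}
  B1:  IN={a@B0, a@B1, a@B3, e@B2, f@B2}  OUT={a@B1, e@B2, f@B2}
  B2:  IN={a@B1, a@B3, e@B2, f@B2}  OUT={a@B1, a@B3, e@B2, f@B2}
  B3:  IN={a@B1, a@B3, e@B2, f@B2}  OUT={a@B3, e@B2, f@B2}
  B4:  IN={a@B1, a@B3, e@B2, f@B2}  OUT={a@B1, a@B3, e@B2, f@B2}
  B5:  IN={a@B1, a@B3, e@B2, f@B2}  OUT={a@B1, a@B3, e@B5, f@B2}

Merge at B3: IN[B3] = OUT[B2] = {a@B1, a@B3, e@B2, f@B2}
Applying B3's transfer function to that IN value gives OUT[B3] (row B3 above).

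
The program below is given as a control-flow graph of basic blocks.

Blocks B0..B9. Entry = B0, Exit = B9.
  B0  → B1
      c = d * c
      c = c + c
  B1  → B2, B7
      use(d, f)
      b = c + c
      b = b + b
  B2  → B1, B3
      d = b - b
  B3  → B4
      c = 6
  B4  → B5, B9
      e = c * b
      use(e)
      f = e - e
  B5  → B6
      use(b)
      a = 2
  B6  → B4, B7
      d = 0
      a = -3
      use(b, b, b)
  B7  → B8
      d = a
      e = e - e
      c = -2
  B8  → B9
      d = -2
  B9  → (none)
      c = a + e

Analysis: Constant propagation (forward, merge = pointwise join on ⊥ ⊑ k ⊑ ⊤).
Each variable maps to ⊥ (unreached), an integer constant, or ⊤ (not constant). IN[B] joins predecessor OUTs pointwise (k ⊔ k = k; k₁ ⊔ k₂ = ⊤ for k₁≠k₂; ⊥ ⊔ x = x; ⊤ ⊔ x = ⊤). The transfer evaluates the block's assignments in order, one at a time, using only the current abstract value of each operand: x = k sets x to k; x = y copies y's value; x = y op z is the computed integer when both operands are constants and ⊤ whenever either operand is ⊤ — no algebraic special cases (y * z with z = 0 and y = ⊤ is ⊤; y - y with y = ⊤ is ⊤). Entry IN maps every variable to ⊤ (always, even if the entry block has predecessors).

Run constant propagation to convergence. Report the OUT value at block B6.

Answer: {a: -3, b: ⊤, c: 6, d: 0, e: ⊤, f: ⊤}

Working:
Fixpoint table:
  B0: | IN=(all ⊤) | OUT=(all ⊤)
  B1: | IN=(all ⊤) | OUT=(all ⊤)
  B2: | IN=(all ⊤) | OUT=(all ⊤)
  B3: | IN=(all ⊤) | OUT={c:6; rest ⊤}
  B4: | IN={c:6; rest ⊤} | OUT={c:6; rest ⊤}
  B5: | IN={c:6; rest ⊤} | OUT={a:2, c:6; rest ⊤}
  B6: | IN={a:2, c:6; rest ⊤} | OUT={a:-3, c:6, d:0; rest ⊤}
  B7: | IN=(all ⊤) | OUT={c:-2; rest ⊤}
  B8: | IN={c:-2; rest ⊤} | OUT={c:-2, d:-2; rest ⊤}
  B9: | IN=(all ⊤) | OUT=(all ⊤)

Merge at B6: IN[B6] = OUT[B5] = {a: 2, b: ⊤, c: 6, d: ⊤, e: ⊤, f: ⊤}
Applying B6's transfer function to that IN value gives OUT[B6] (row B6 above).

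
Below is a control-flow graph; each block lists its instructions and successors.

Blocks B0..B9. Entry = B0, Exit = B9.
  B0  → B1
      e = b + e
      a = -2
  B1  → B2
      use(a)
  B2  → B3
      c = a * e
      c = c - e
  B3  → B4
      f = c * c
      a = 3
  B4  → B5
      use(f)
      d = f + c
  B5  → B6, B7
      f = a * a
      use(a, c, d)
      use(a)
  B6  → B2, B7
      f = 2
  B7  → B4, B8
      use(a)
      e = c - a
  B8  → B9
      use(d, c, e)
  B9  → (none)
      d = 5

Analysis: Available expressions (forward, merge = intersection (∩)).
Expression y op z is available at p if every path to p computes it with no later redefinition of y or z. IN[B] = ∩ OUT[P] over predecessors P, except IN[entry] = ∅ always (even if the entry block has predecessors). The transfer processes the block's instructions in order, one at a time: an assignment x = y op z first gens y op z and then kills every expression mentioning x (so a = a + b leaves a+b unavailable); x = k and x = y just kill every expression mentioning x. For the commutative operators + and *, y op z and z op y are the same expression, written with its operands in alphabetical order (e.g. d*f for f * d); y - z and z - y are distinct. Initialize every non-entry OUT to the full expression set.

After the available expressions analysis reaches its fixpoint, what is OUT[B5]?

Answer: {a*a, c*c}

Trace:
Fixpoint table:
  B0:   IN={}   OUT={}
  B1:   IN={}   OUT={}
  B2:   IN={}   OUT={a*e}
  B3:   IN={a*e}   OUT={c*c}
  B4:   IN={c*c}   OUT={c*c, c+f}
  B5:   IN={c*c, c+f}   OUT={a*a, c*c}
  B6:   IN={a*a, c*c}   OUT={a*a, c*c}
  B7:   IN={a*a, c*c}   OUT={a*a, c*c, c-a}
  B8:   IN={a*a, c*c, c-a}   OUT={a*a, c*c, c-a}
  B9:   IN={a*a, c*c, c-a}   OUT={a*a, c*c, c-a}

Merge at B5: IN[B5] = OUT[B4] = {c*c, c+f}
Applying B5's transfer function to that IN value gives OUT[B5] (row B5 above).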